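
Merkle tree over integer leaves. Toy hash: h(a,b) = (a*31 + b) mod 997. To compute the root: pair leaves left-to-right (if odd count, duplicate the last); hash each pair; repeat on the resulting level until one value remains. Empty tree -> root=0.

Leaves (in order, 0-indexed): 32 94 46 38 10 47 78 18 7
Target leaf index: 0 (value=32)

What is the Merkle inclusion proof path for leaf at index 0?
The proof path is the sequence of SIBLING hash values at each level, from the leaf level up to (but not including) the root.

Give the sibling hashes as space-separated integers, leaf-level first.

Answer: 94 467 542 66

Derivation:
L0 (leaves): [32, 94, 46, 38, 10, 47, 78, 18, 7], target index=0
L1: h(32,94)=(32*31+94)%997=89 [pair 0] h(46,38)=(46*31+38)%997=467 [pair 1] h(10,47)=(10*31+47)%997=357 [pair 2] h(78,18)=(78*31+18)%997=442 [pair 3] h(7,7)=(7*31+7)%997=224 [pair 4] -> [89, 467, 357, 442, 224]
  Sibling for proof at L0: 94
L2: h(89,467)=(89*31+467)%997=235 [pair 0] h(357,442)=(357*31+442)%997=542 [pair 1] h(224,224)=(224*31+224)%997=189 [pair 2] -> [235, 542, 189]
  Sibling for proof at L1: 467
L3: h(235,542)=(235*31+542)%997=848 [pair 0] h(189,189)=(189*31+189)%997=66 [pair 1] -> [848, 66]
  Sibling for proof at L2: 542
L4: h(848,66)=(848*31+66)%997=432 [pair 0] -> [432]
  Sibling for proof at L3: 66
Root: 432
Proof path (sibling hashes from leaf to root): [94, 467, 542, 66]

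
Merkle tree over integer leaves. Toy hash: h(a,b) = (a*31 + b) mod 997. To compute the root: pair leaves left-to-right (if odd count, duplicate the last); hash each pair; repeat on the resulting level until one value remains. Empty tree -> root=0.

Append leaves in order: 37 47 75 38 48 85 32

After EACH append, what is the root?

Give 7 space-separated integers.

Answer: 37 197 531 494 658 845 296

Derivation:
After append 37 (leaves=[37]):
  L0: [37]
  root=37
After append 47 (leaves=[37, 47]):
  L0: [37, 47]
  L1: h(37,47)=(37*31+47)%997=197 -> [197]
  root=197
After append 75 (leaves=[37, 47, 75]):
  L0: [37, 47, 75]
  L1: h(37,47)=(37*31+47)%997=197 h(75,75)=(75*31+75)%997=406 -> [197, 406]
  L2: h(197,406)=(197*31+406)%997=531 -> [531]
  root=531
After append 38 (leaves=[37, 47, 75, 38]):
  L0: [37, 47, 75, 38]
  L1: h(37,47)=(37*31+47)%997=197 h(75,38)=(75*31+38)%997=369 -> [197, 369]
  L2: h(197,369)=(197*31+369)%997=494 -> [494]
  root=494
After append 48 (leaves=[37, 47, 75, 38, 48]):
  L0: [37, 47, 75, 38, 48]
  L1: h(37,47)=(37*31+47)%997=197 h(75,38)=(75*31+38)%997=369 h(48,48)=(48*31+48)%997=539 -> [197, 369, 539]
  L2: h(197,369)=(197*31+369)%997=494 h(539,539)=(539*31+539)%997=299 -> [494, 299]
  L3: h(494,299)=(494*31+299)%997=658 -> [658]
  root=658
After append 85 (leaves=[37, 47, 75, 38, 48, 85]):
  L0: [37, 47, 75, 38, 48, 85]
  L1: h(37,47)=(37*31+47)%997=197 h(75,38)=(75*31+38)%997=369 h(48,85)=(48*31+85)%997=576 -> [197, 369, 576]
  L2: h(197,369)=(197*31+369)%997=494 h(576,576)=(576*31+576)%997=486 -> [494, 486]
  L3: h(494,486)=(494*31+486)%997=845 -> [845]
  root=845
After append 32 (leaves=[37, 47, 75, 38, 48, 85, 32]):
  L0: [37, 47, 75, 38, 48, 85, 32]
  L1: h(37,47)=(37*31+47)%997=197 h(75,38)=(75*31+38)%997=369 h(48,85)=(48*31+85)%997=576 h(32,32)=(32*31+32)%997=27 -> [197, 369, 576, 27]
  L2: h(197,369)=(197*31+369)%997=494 h(576,27)=(576*31+27)%997=934 -> [494, 934]
  L3: h(494,934)=(494*31+934)%997=296 -> [296]
  root=296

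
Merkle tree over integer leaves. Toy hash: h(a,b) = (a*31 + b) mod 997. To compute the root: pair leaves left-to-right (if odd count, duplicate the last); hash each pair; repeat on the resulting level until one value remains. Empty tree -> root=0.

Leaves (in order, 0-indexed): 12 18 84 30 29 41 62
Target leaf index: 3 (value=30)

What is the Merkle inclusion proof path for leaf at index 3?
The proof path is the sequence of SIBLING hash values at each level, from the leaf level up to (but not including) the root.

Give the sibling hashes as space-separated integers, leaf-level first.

Answer: 84 390 217

Derivation:
L0 (leaves): [12, 18, 84, 30, 29, 41, 62], target index=3
L1: h(12,18)=(12*31+18)%997=390 [pair 0] h(84,30)=(84*31+30)%997=640 [pair 1] h(29,41)=(29*31+41)%997=940 [pair 2] h(62,62)=(62*31+62)%997=987 [pair 3] -> [390, 640, 940, 987]
  Sibling for proof at L0: 84
L2: h(390,640)=(390*31+640)%997=766 [pair 0] h(940,987)=(940*31+987)%997=217 [pair 1] -> [766, 217]
  Sibling for proof at L1: 390
L3: h(766,217)=(766*31+217)%997=35 [pair 0] -> [35]
  Sibling for proof at L2: 217
Root: 35
Proof path (sibling hashes from leaf to root): [84, 390, 217]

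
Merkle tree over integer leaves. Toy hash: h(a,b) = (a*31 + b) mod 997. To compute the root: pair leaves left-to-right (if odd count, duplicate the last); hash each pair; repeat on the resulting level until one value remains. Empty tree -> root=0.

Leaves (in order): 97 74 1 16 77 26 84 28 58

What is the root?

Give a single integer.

Answer: 530

Derivation:
L0: [97, 74, 1, 16, 77, 26, 84, 28, 58]
L1: h(97,74)=(97*31+74)%997=90 h(1,16)=(1*31+16)%997=47 h(77,26)=(77*31+26)%997=419 h(84,28)=(84*31+28)%997=638 h(58,58)=(58*31+58)%997=859 -> [90, 47, 419, 638, 859]
L2: h(90,47)=(90*31+47)%997=843 h(419,638)=(419*31+638)%997=666 h(859,859)=(859*31+859)%997=569 -> [843, 666, 569]
L3: h(843,666)=(843*31+666)%997=877 h(569,569)=(569*31+569)%997=262 -> [877, 262]
L4: h(877,262)=(877*31+262)%997=530 -> [530]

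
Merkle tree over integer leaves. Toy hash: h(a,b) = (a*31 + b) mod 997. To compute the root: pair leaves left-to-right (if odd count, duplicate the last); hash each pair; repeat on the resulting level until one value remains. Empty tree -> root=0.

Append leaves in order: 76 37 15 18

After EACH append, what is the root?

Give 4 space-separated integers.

After append 76 (leaves=[76]):
  L0: [76]
  root=76
After append 37 (leaves=[76, 37]):
  L0: [76, 37]
  L1: h(76,37)=(76*31+37)%997=399 -> [399]
  root=399
After append 15 (leaves=[76, 37, 15]):
  L0: [76, 37, 15]
  L1: h(76,37)=(76*31+37)%997=399 h(15,15)=(15*31+15)%997=480 -> [399, 480]
  L2: h(399,480)=(399*31+480)%997=885 -> [885]
  root=885
After append 18 (leaves=[76, 37, 15, 18]):
  L0: [76, 37, 15, 18]
  L1: h(76,37)=(76*31+37)%997=399 h(15,18)=(15*31+18)%997=483 -> [399, 483]
  L2: h(399,483)=(399*31+483)%997=888 -> [888]
  root=888

Answer: 76 399 885 888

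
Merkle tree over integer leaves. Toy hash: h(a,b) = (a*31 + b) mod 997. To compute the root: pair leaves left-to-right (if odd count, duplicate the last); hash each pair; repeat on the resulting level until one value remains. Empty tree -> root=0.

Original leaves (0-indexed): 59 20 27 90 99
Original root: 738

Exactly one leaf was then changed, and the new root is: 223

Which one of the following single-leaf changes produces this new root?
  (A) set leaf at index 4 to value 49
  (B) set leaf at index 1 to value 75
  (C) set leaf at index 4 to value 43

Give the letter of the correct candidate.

Original leaves: [59, 20, 27, 90, 99]
Target new root: 223
Try each candidate change and compute the resulting root:
Candidate A: set leaf[4] = 49 -> leaves = [59, 20, 27, 90, 49]
  L0: [59, 20, 27, 90, 49]
  L1: h(59,20)=(59*31+20)%997=852 h(27,90)=(27*31+90)%997=927 h(49,49)=(49*31+49)%997=571 -> [852, 927, 571]
  L2: h(852,927)=(852*31+927)%997=420 h(571,571)=(571*31+571)%997=326 -> [420, 326]
  L3: h(420,326)=(420*31+326)%997=385 -> [385]
  root = 385 != target 223
Candidate B: set leaf[1] = 75 -> leaves = [59, 75, 27, 90, 99]
  L0: [59, 75, 27, 90, 99]
  L1: h(59,75)=(59*31+75)%997=907 h(27,90)=(27*31+90)%997=927 h(99,99)=(99*31+99)%997=177 -> [907, 927, 177]
  L2: h(907,927)=(907*31+927)%997=131 h(177,177)=(177*31+177)%997=679 -> [131, 679]
  L3: h(131,679)=(131*31+679)%997=752 -> [752]
  root = 752 != target 223
Candidate C: set leaf[4] = 43 -> leaves = [59, 20, 27, 90, 43]
  L0: [59, 20, 27, 90, 43]
  L1: h(59,20)=(59*31+20)%997=852 h(27,90)=(27*31+90)%997=927 h(43,43)=(43*31+43)%997=379 -> [852, 927, 379]
  L2: h(852,927)=(852*31+927)%997=420 h(379,379)=(379*31+379)%997=164 -> [420, 164]
  L3: h(420,164)=(420*31+164)%997=223 -> [223]
  root = 223 == target 223  ** MATCH **
Candidate C produces the target root.

Answer: C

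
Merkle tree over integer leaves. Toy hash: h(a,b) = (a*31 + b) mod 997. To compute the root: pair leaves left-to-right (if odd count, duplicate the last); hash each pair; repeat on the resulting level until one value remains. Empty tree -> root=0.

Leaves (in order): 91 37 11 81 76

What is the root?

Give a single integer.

L0: [91, 37, 11, 81, 76]
L1: h(91,37)=(91*31+37)%997=864 h(11,81)=(11*31+81)%997=422 h(76,76)=(76*31+76)%997=438 -> [864, 422, 438]
L2: h(864,422)=(864*31+422)%997=287 h(438,438)=(438*31+438)%997=58 -> [287, 58]
L3: h(287,58)=(287*31+58)%997=979 -> [979]

Answer: 979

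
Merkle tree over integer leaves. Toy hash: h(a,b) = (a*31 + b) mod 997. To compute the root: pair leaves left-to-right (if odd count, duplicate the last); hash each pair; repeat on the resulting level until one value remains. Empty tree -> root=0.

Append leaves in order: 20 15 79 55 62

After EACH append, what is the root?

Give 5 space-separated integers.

After append 20 (leaves=[20]):
  L0: [20]
  root=20
After append 15 (leaves=[20, 15]):
  L0: [20, 15]
  L1: h(20,15)=(20*31+15)%997=635 -> [635]
  root=635
After append 79 (leaves=[20, 15, 79]):
  L0: [20, 15, 79]
  L1: h(20,15)=(20*31+15)%997=635 h(79,79)=(79*31+79)%997=534 -> [635, 534]
  L2: h(635,534)=(635*31+534)%997=279 -> [279]
  root=279
After append 55 (leaves=[20, 15, 79, 55]):
  L0: [20, 15, 79, 55]
  L1: h(20,15)=(20*31+15)%997=635 h(79,55)=(79*31+55)%997=510 -> [635, 510]
  L2: h(635,510)=(635*31+510)%997=255 -> [255]
  root=255
After append 62 (leaves=[20, 15, 79, 55, 62]):
  L0: [20, 15, 79, 55, 62]
  L1: h(20,15)=(20*31+15)%997=635 h(79,55)=(79*31+55)%997=510 h(62,62)=(62*31+62)%997=987 -> [635, 510, 987]
  L2: h(635,510)=(635*31+510)%997=255 h(987,987)=(987*31+987)%997=677 -> [255, 677]
  L3: h(255,677)=(255*31+677)%997=606 -> [606]
  root=606

Answer: 20 635 279 255 606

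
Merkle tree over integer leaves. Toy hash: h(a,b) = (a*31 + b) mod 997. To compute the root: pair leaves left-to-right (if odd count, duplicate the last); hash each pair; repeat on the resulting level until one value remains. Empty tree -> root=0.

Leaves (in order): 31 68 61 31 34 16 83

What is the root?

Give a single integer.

Answer: 538

Derivation:
L0: [31, 68, 61, 31, 34, 16, 83]
L1: h(31,68)=(31*31+68)%997=32 h(61,31)=(61*31+31)%997=925 h(34,16)=(34*31+16)%997=73 h(83,83)=(83*31+83)%997=662 -> [32, 925, 73, 662]
L2: h(32,925)=(32*31+925)%997=920 h(73,662)=(73*31+662)%997=931 -> [920, 931]
L3: h(920,931)=(920*31+931)%997=538 -> [538]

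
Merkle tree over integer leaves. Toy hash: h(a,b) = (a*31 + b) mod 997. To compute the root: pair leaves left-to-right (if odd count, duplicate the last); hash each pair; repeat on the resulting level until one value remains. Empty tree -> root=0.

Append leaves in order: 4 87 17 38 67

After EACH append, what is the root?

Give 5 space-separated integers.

Answer: 4 211 106 127 761

Derivation:
After append 4 (leaves=[4]):
  L0: [4]
  root=4
After append 87 (leaves=[4, 87]):
  L0: [4, 87]
  L1: h(4,87)=(4*31+87)%997=211 -> [211]
  root=211
After append 17 (leaves=[4, 87, 17]):
  L0: [4, 87, 17]
  L1: h(4,87)=(4*31+87)%997=211 h(17,17)=(17*31+17)%997=544 -> [211, 544]
  L2: h(211,544)=(211*31+544)%997=106 -> [106]
  root=106
After append 38 (leaves=[4, 87, 17, 38]):
  L0: [4, 87, 17, 38]
  L1: h(4,87)=(4*31+87)%997=211 h(17,38)=(17*31+38)%997=565 -> [211, 565]
  L2: h(211,565)=(211*31+565)%997=127 -> [127]
  root=127
After append 67 (leaves=[4, 87, 17, 38, 67]):
  L0: [4, 87, 17, 38, 67]
  L1: h(4,87)=(4*31+87)%997=211 h(17,38)=(17*31+38)%997=565 h(67,67)=(67*31+67)%997=150 -> [211, 565, 150]
  L2: h(211,565)=(211*31+565)%997=127 h(150,150)=(150*31+150)%997=812 -> [127, 812]
  L3: h(127,812)=(127*31+812)%997=761 -> [761]
  root=761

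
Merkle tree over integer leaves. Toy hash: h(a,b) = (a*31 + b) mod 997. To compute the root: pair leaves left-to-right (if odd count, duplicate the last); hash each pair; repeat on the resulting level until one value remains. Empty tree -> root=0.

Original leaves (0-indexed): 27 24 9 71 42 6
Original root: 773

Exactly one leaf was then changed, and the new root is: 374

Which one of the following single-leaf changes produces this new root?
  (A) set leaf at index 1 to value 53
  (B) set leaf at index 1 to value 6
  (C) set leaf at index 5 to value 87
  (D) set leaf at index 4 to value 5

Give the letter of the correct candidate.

Original leaves: [27, 24, 9, 71, 42, 6]
Target new root: 374
Try each candidate change and compute the resulting root:
Candidate A: set leaf[1] = 53 -> leaves = [27, 53, 9, 71, 42, 6]
  L0: [27, 53, 9, 71, 42, 6]
  L1: h(27,53)=(27*31+53)%997=890 h(9,71)=(9*31+71)%997=350 h(42,6)=(42*31+6)%997=311 -> [890, 350, 311]
  L2: h(890,350)=(890*31+350)%997=24 h(311,311)=(311*31+311)%997=979 -> [24, 979]
  L3: h(24,979)=(24*31+979)%997=726 -> [726]
  root = 726 != target 374
Candidate B: set leaf[1] = 6 -> leaves = [27, 6, 9, 71, 42, 6]
  L0: [27, 6, 9, 71, 42, 6]
  L1: h(27,6)=(27*31+6)%997=843 h(9,71)=(9*31+71)%997=350 h(42,6)=(42*31+6)%997=311 -> [843, 350, 311]
  L2: h(843,350)=(843*31+350)%997=561 h(311,311)=(311*31+311)%997=979 -> [561, 979]
  L3: h(561,979)=(561*31+979)%997=424 -> [424]
  root = 424 != target 374
Candidate C: set leaf[5] = 87 -> leaves = [27, 24, 9, 71, 42, 87]
  L0: [27, 24, 9, 71, 42, 87]
  L1: h(27,24)=(27*31+24)%997=861 h(9,71)=(9*31+71)%997=350 h(42,87)=(42*31+87)%997=392 -> [861, 350, 392]
  L2: h(861,350)=(861*31+350)%997=122 h(392,392)=(392*31+392)%997=580 -> [122, 580]
  L3: h(122,580)=(122*31+580)%997=374 -> [374]
  root = 374 == target 374  ** MATCH **
Candidate D: set leaf[4] = 5 -> leaves = [27, 24, 9, 71, 5, 6]
  L0: [27, 24, 9, 71, 5, 6]
  L1: h(27,24)=(27*31+24)%997=861 h(9,71)=(9*31+71)%997=350 h(5,6)=(5*31+6)%997=161 -> [861, 350, 161]
  L2: h(861,350)=(861*31+350)%997=122 h(161,161)=(161*31+161)%997=167 -> [122, 167]
  L3: h(122,167)=(122*31+167)%997=958 -> [958]
  root = 958 != target 374
Candidate C produces the target root.

Answer: C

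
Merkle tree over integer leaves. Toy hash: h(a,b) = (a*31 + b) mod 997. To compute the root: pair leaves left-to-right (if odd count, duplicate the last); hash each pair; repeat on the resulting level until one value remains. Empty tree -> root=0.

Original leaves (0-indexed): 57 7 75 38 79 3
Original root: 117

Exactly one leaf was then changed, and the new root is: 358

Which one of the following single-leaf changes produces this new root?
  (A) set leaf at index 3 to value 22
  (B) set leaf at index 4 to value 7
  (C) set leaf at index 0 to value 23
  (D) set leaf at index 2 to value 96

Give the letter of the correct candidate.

Answer: D

Derivation:
Original leaves: [57, 7, 75, 38, 79, 3]
Target new root: 358
Try each candidate change and compute the resulting root:
Candidate A: set leaf[3] = 22 -> leaves = [57, 7, 75, 22, 79, 3]
  L0: [57, 7, 75, 22, 79, 3]
  L1: h(57,7)=(57*31+7)%997=777 h(75,22)=(75*31+22)%997=353 h(79,3)=(79*31+3)%997=458 -> [777, 353, 458]
  L2: h(777,353)=(777*31+353)%997=512 h(458,458)=(458*31+458)%997=698 -> [512, 698]
  L3: h(512,698)=(512*31+698)%997=618 -> [618]
  root = 618 != target 358
Candidate B: set leaf[4] = 7 -> leaves = [57, 7, 75, 38, 7, 3]
  L0: [57, 7, 75, 38, 7, 3]
  L1: h(57,7)=(57*31+7)%997=777 h(75,38)=(75*31+38)%997=369 h(7,3)=(7*31+3)%997=220 -> [777, 369, 220]
  L2: h(777,369)=(777*31+369)%997=528 h(220,220)=(220*31+220)%997=61 -> [528, 61]
  L3: h(528,61)=(528*31+61)%997=477 -> [477]
  root = 477 != target 358
Candidate C: set leaf[0] = 23 -> leaves = [23, 7, 75, 38, 79, 3]
  L0: [23, 7, 75, 38, 79, 3]
  L1: h(23,7)=(23*31+7)%997=720 h(75,38)=(75*31+38)%997=369 h(79,3)=(79*31+3)%997=458 -> [720, 369, 458]
  L2: h(720,369)=(720*31+369)%997=755 h(458,458)=(458*31+458)%997=698 -> [755, 698]
  L3: h(755,698)=(755*31+698)%997=175 -> [175]
  root = 175 != target 358
Candidate D: set leaf[2] = 96 -> leaves = [57, 7, 96, 38, 79, 3]
  L0: [57, 7, 96, 38, 79, 3]
  L1: h(57,7)=(57*31+7)%997=777 h(96,38)=(96*31+38)%997=23 h(79,3)=(79*31+3)%997=458 -> [777, 23, 458]
  L2: h(777,23)=(777*31+23)%997=182 h(458,458)=(458*31+458)%997=698 -> [182, 698]
  L3: h(182,698)=(182*31+698)%997=358 -> [358]
  root = 358 == target 358  ** MATCH **
Candidate D produces the target root.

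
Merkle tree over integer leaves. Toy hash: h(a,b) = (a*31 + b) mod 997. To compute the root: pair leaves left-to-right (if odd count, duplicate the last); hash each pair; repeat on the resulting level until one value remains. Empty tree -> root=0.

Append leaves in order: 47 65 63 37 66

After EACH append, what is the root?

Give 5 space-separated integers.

Answer: 47 525 345 319 704

Derivation:
After append 47 (leaves=[47]):
  L0: [47]
  root=47
After append 65 (leaves=[47, 65]):
  L0: [47, 65]
  L1: h(47,65)=(47*31+65)%997=525 -> [525]
  root=525
After append 63 (leaves=[47, 65, 63]):
  L0: [47, 65, 63]
  L1: h(47,65)=(47*31+65)%997=525 h(63,63)=(63*31+63)%997=22 -> [525, 22]
  L2: h(525,22)=(525*31+22)%997=345 -> [345]
  root=345
After append 37 (leaves=[47, 65, 63, 37]):
  L0: [47, 65, 63, 37]
  L1: h(47,65)=(47*31+65)%997=525 h(63,37)=(63*31+37)%997=993 -> [525, 993]
  L2: h(525,993)=(525*31+993)%997=319 -> [319]
  root=319
After append 66 (leaves=[47, 65, 63, 37, 66]):
  L0: [47, 65, 63, 37, 66]
  L1: h(47,65)=(47*31+65)%997=525 h(63,37)=(63*31+37)%997=993 h(66,66)=(66*31+66)%997=118 -> [525, 993, 118]
  L2: h(525,993)=(525*31+993)%997=319 h(118,118)=(118*31+118)%997=785 -> [319, 785]
  L3: h(319,785)=(319*31+785)%997=704 -> [704]
  root=704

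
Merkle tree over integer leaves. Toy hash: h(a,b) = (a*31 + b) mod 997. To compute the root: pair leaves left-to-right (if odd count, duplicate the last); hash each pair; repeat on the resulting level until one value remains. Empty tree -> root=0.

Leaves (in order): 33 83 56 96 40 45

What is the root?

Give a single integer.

L0: [33, 83, 56, 96, 40, 45]
L1: h(33,83)=(33*31+83)%997=109 h(56,96)=(56*31+96)%997=835 h(40,45)=(40*31+45)%997=288 -> [109, 835, 288]
L2: h(109,835)=(109*31+835)%997=226 h(288,288)=(288*31+288)%997=243 -> [226, 243]
L3: h(226,243)=(226*31+243)%997=270 -> [270]

Answer: 270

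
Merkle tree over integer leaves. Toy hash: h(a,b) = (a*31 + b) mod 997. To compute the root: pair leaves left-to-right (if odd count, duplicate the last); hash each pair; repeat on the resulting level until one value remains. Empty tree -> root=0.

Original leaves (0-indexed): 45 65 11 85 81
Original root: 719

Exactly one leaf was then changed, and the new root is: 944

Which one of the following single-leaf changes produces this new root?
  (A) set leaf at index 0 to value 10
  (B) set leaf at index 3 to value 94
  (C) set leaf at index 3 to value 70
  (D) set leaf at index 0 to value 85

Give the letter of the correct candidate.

Answer: D

Derivation:
Original leaves: [45, 65, 11, 85, 81]
Target new root: 944
Try each candidate change and compute the resulting root:
Candidate A: set leaf[0] = 10 -> leaves = [10, 65, 11, 85, 81]
  L0: [10, 65, 11, 85, 81]
  L1: h(10,65)=(10*31+65)%997=375 h(11,85)=(11*31+85)%997=426 h(81,81)=(81*31+81)%997=598 -> [375, 426, 598]
  L2: h(375,426)=(375*31+426)%997=87 h(598,598)=(598*31+598)%997=193 -> [87, 193]
  L3: h(87,193)=(87*31+193)%997=896 -> [896]
  root = 896 != target 944
Candidate B: set leaf[3] = 94 -> leaves = [45, 65, 11, 94, 81]
  L0: [45, 65, 11, 94, 81]
  L1: h(45,65)=(45*31+65)%997=463 h(11,94)=(11*31+94)%997=435 h(81,81)=(81*31+81)%997=598 -> [463, 435, 598]
  L2: h(463,435)=(463*31+435)%997=830 h(598,598)=(598*31+598)%997=193 -> [830, 193]
  L3: h(830,193)=(830*31+193)%997=1 -> [1]
  root = 1 != target 944
Candidate C: set leaf[3] = 70 -> leaves = [45, 65, 11, 70, 81]
  L0: [45, 65, 11, 70, 81]
  L1: h(45,65)=(45*31+65)%997=463 h(11,70)=(11*31+70)%997=411 h(81,81)=(81*31+81)%997=598 -> [463, 411, 598]
  L2: h(463,411)=(463*31+411)%997=806 h(598,598)=(598*31+598)%997=193 -> [806, 193]
  L3: h(806,193)=(806*31+193)%997=254 -> [254]
  root = 254 != target 944
Candidate D: set leaf[0] = 85 -> leaves = [85, 65, 11, 85, 81]
  L0: [85, 65, 11, 85, 81]
  L1: h(85,65)=(85*31+65)%997=706 h(11,85)=(11*31+85)%997=426 h(81,81)=(81*31+81)%997=598 -> [706, 426, 598]
  L2: h(706,426)=(706*31+426)%997=378 h(598,598)=(598*31+598)%997=193 -> [378, 193]
  L3: h(378,193)=(378*31+193)%997=944 -> [944]
  root = 944 == target 944  ** MATCH **
Candidate D produces the target root.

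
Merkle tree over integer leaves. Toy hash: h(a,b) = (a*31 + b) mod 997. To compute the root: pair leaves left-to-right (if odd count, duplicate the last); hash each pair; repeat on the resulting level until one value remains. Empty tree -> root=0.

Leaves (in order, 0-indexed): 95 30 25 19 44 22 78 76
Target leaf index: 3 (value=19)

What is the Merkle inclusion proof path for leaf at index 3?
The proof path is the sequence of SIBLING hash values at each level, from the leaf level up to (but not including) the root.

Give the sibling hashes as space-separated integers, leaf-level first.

Answer: 25 981 595

Derivation:
L0 (leaves): [95, 30, 25, 19, 44, 22, 78, 76], target index=3
L1: h(95,30)=(95*31+30)%997=981 [pair 0] h(25,19)=(25*31+19)%997=794 [pair 1] h(44,22)=(44*31+22)%997=389 [pair 2] h(78,76)=(78*31+76)%997=500 [pair 3] -> [981, 794, 389, 500]
  Sibling for proof at L0: 25
L2: h(981,794)=(981*31+794)%997=298 [pair 0] h(389,500)=(389*31+500)%997=595 [pair 1] -> [298, 595]
  Sibling for proof at L1: 981
L3: h(298,595)=(298*31+595)%997=860 [pair 0] -> [860]
  Sibling for proof at L2: 595
Root: 860
Proof path (sibling hashes from leaf to root): [25, 981, 595]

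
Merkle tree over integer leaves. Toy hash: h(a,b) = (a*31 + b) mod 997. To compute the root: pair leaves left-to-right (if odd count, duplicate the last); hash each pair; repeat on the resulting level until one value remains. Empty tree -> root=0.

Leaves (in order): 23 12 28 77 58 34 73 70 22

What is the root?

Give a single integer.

L0: [23, 12, 28, 77, 58, 34, 73, 70, 22]
L1: h(23,12)=(23*31+12)%997=725 h(28,77)=(28*31+77)%997=945 h(58,34)=(58*31+34)%997=835 h(73,70)=(73*31+70)%997=339 h(22,22)=(22*31+22)%997=704 -> [725, 945, 835, 339, 704]
L2: h(725,945)=(725*31+945)%997=489 h(835,339)=(835*31+339)%997=302 h(704,704)=(704*31+704)%997=594 -> [489, 302, 594]
L3: h(489,302)=(489*31+302)%997=506 h(594,594)=(594*31+594)%997=65 -> [506, 65]
L4: h(506,65)=(506*31+65)%997=796 -> [796]

Answer: 796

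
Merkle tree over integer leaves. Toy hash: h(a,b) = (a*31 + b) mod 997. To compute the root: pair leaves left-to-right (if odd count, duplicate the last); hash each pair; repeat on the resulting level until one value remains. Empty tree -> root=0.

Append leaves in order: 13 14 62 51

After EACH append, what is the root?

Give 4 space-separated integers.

Answer: 13 417 953 942

Derivation:
After append 13 (leaves=[13]):
  L0: [13]
  root=13
After append 14 (leaves=[13, 14]):
  L0: [13, 14]
  L1: h(13,14)=(13*31+14)%997=417 -> [417]
  root=417
After append 62 (leaves=[13, 14, 62]):
  L0: [13, 14, 62]
  L1: h(13,14)=(13*31+14)%997=417 h(62,62)=(62*31+62)%997=987 -> [417, 987]
  L2: h(417,987)=(417*31+987)%997=953 -> [953]
  root=953
After append 51 (leaves=[13, 14, 62, 51]):
  L0: [13, 14, 62, 51]
  L1: h(13,14)=(13*31+14)%997=417 h(62,51)=(62*31+51)%997=976 -> [417, 976]
  L2: h(417,976)=(417*31+976)%997=942 -> [942]
  root=942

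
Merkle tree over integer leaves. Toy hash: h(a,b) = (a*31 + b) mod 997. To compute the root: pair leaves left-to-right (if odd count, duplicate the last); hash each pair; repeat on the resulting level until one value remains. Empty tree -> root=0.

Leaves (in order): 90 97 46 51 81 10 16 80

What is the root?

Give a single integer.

Answer: 642

Derivation:
L0: [90, 97, 46, 51, 81, 10, 16, 80]
L1: h(90,97)=(90*31+97)%997=893 h(46,51)=(46*31+51)%997=480 h(81,10)=(81*31+10)%997=527 h(16,80)=(16*31+80)%997=576 -> [893, 480, 527, 576]
L2: h(893,480)=(893*31+480)%997=247 h(527,576)=(527*31+576)%997=961 -> [247, 961]
L3: h(247,961)=(247*31+961)%997=642 -> [642]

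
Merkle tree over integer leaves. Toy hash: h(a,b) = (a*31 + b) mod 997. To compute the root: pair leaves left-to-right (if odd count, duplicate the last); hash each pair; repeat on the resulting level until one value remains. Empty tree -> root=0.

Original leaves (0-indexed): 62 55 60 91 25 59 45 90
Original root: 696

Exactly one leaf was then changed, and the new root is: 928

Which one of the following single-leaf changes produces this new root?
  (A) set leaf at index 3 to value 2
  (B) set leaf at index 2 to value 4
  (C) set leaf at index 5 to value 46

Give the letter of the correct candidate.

Answer: A

Derivation:
Original leaves: [62, 55, 60, 91, 25, 59, 45, 90]
Target new root: 928
Try each candidate change and compute the resulting root:
Candidate A: set leaf[3] = 2 -> leaves = [62, 55, 60, 2, 25, 59, 45, 90]
  L0: [62, 55, 60, 2, 25, 59, 45, 90]
  L1: h(62,55)=(62*31+55)%997=980 h(60,2)=(60*31+2)%997=865 h(25,59)=(25*31+59)%997=834 h(45,90)=(45*31+90)%997=488 -> [980, 865, 834, 488]
  L2: h(980,865)=(980*31+865)%997=338 h(834,488)=(834*31+488)%997=420 -> [338, 420]
  L3: h(338,420)=(338*31+420)%997=928 -> [928]
  root = 928 == target 928  ** MATCH **
Candidate B: set leaf[2] = 4 -> leaves = [62, 55, 4, 91, 25, 59, 45, 90]
  L0: [62, 55, 4, 91, 25, 59, 45, 90]
  L1: h(62,55)=(62*31+55)%997=980 h(4,91)=(4*31+91)%997=215 h(25,59)=(25*31+59)%997=834 h(45,90)=(45*31+90)%997=488 -> [980, 215, 834, 488]
  L2: h(980,215)=(980*31+215)%997=685 h(834,488)=(834*31+488)%997=420 -> [685, 420]
  L3: h(685,420)=(685*31+420)%997=718 -> [718]
  root = 718 != target 928
Candidate C: set leaf[5] = 46 -> leaves = [62, 55, 60, 91, 25, 46, 45, 90]
  L0: [62, 55, 60, 91, 25, 46, 45, 90]
  L1: h(62,55)=(62*31+55)%997=980 h(60,91)=(60*31+91)%997=954 h(25,46)=(25*31+46)%997=821 h(45,90)=(45*31+90)%997=488 -> [980, 954, 821, 488]
  L2: h(980,954)=(980*31+954)%997=427 h(821,488)=(821*31+488)%997=17 -> [427, 17]
  L3: h(427,17)=(427*31+17)%997=293 -> [293]
  root = 293 != target 928
Candidate A produces the target root.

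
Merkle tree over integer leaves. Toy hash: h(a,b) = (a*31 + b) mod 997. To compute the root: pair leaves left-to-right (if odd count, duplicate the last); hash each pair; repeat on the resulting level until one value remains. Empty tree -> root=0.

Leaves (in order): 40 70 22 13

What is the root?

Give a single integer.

L0: [40, 70, 22, 13]
L1: h(40,70)=(40*31+70)%997=313 h(22,13)=(22*31+13)%997=695 -> [313, 695]
L2: h(313,695)=(313*31+695)%997=428 -> [428]

Answer: 428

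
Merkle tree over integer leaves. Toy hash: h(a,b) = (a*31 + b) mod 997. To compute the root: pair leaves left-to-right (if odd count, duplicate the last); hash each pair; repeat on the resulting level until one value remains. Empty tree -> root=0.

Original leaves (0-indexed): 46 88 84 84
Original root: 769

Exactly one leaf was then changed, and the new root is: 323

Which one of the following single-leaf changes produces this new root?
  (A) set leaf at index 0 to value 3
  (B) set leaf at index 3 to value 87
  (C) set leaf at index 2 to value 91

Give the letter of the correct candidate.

Original leaves: [46, 88, 84, 84]
Target new root: 323
Try each candidate change and compute the resulting root:
Candidate A: set leaf[0] = 3 -> leaves = [3, 88, 84, 84]
  L0: [3, 88, 84, 84]
  L1: h(3,88)=(3*31+88)%997=181 h(84,84)=(84*31+84)%997=694 -> [181, 694]
  L2: h(181,694)=(181*31+694)%997=323 -> [323]
  root = 323 == target 323  ** MATCH **
Candidate B: set leaf[3] = 87 -> leaves = [46, 88, 84, 87]
  L0: [46, 88, 84, 87]
  L1: h(46,88)=(46*31+88)%997=517 h(84,87)=(84*31+87)%997=697 -> [517, 697]
  L2: h(517,697)=(517*31+697)%997=772 -> [772]
  root = 772 != target 323
Candidate C: set leaf[2] = 91 -> leaves = [46, 88, 91, 84]
  L0: [46, 88, 91, 84]
  L1: h(46,88)=(46*31+88)%997=517 h(91,84)=(91*31+84)%997=911 -> [517, 911]
  L2: h(517,911)=(517*31+911)%997=986 -> [986]
  root = 986 != target 323
Candidate A produces the target root.

Answer: A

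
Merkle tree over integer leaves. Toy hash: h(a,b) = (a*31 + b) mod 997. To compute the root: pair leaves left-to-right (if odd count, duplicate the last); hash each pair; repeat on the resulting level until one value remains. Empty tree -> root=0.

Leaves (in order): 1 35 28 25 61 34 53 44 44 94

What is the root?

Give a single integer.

Answer: 307

Derivation:
L0: [1, 35, 28, 25, 61, 34, 53, 44, 44, 94]
L1: h(1,35)=(1*31+35)%997=66 h(28,25)=(28*31+25)%997=893 h(61,34)=(61*31+34)%997=928 h(53,44)=(53*31+44)%997=690 h(44,94)=(44*31+94)%997=461 -> [66, 893, 928, 690, 461]
L2: h(66,893)=(66*31+893)%997=945 h(928,690)=(928*31+690)%997=545 h(461,461)=(461*31+461)%997=794 -> [945, 545, 794]
L3: h(945,545)=(945*31+545)%997=927 h(794,794)=(794*31+794)%997=483 -> [927, 483]
L4: h(927,483)=(927*31+483)%997=307 -> [307]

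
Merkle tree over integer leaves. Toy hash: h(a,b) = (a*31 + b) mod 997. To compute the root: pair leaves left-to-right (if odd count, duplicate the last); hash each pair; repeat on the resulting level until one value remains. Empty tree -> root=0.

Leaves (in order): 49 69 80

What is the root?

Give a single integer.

L0: [49, 69, 80]
L1: h(49,69)=(49*31+69)%997=591 h(80,80)=(80*31+80)%997=566 -> [591, 566]
L2: h(591,566)=(591*31+566)%997=941 -> [941]

Answer: 941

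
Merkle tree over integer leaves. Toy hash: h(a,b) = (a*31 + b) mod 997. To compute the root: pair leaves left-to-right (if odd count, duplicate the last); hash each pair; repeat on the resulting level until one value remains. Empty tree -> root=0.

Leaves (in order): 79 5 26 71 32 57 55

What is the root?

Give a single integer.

Answer: 41

Derivation:
L0: [79, 5, 26, 71, 32, 57, 55]
L1: h(79,5)=(79*31+5)%997=460 h(26,71)=(26*31+71)%997=877 h(32,57)=(32*31+57)%997=52 h(55,55)=(55*31+55)%997=763 -> [460, 877, 52, 763]
L2: h(460,877)=(460*31+877)%997=182 h(52,763)=(52*31+763)%997=381 -> [182, 381]
L3: h(182,381)=(182*31+381)%997=41 -> [41]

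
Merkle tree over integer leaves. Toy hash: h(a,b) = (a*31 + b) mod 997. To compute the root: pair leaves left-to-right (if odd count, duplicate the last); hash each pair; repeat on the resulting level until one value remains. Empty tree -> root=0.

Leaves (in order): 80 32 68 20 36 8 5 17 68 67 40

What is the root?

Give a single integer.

L0: [80, 32, 68, 20, 36, 8, 5, 17, 68, 67, 40]
L1: h(80,32)=(80*31+32)%997=518 h(68,20)=(68*31+20)%997=134 h(36,8)=(36*31+8)%997=127 h(5,17)=(5*31+17)%997=172 h(68,67)=(68*31+67)%997=181 h(40,40)=(40*31+40)%997=283 -> [518, 134, 127, 172, 181, 283]
L2: h(518,134)=(518*31+134)%997=240 h(127,172)=(127*31+172)%997=121 h(181,283)=(181*31+283)%997=909 -> [240, 121, 909]
L3: h(240,121)=(240*31+121)%997=582 h(909,909)=(909*31+909)%997=175 -> [582, 175]
L4: h(582,175)=(582*31+175)%997=271 -> [271]

Answer: 271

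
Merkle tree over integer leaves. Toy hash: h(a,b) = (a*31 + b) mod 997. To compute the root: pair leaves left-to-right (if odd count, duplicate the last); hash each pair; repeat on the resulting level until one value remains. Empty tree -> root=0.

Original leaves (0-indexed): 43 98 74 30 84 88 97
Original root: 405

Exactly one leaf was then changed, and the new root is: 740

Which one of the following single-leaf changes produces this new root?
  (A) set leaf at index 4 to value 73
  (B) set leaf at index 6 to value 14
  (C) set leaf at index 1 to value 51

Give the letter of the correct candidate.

Answer: B

Derivation:
Original leaves: [43, 98, 74, 30, 84, 88, 97]
Target new root: 740
Try each candidate change and compute the resulting root:
Candidate A: set leaf[4] = 73 -> leaves = [43, 98, 74, 30, 73, 88, 97]
  L0: [43, 98, 74, 30, 73, 88, 97]
  L1: h(43,98)=(43*31+98)%997=434 h(74,30)=(74*31+30)%997=330 h(73,88)=(73*31+88)%997=357 h(97,97)=(97*31+97)%997=113 -> [434, 330, 357, 113]
  L2: h(434,330)=(434*31+330)%997=823 h(357,113)=(357*31+113)%997=213 -> [823, 213]
  L3: h(823,213)=(823*31+213)%997=801 -> [801]
  root = 801 != target 740
Candidate B: set leaf[6] = 14 -> leaves = [43, 98, 74, 30, 84, 88, 14]
  L0: [43, 98, 74, 30, 84, 88, 14]
  L1: h(43,98)=(43*31+98)%997=434 h(74,30)=(74*31+30)%997=330 h(84,88)=(84*31+88)%997=698 h(14,14)=(14*31+14)%997=448 -> [434, 330, 698, 448]
  L2: h(434,330)=(434*31+330)%997=823 h(698,448)=(698*31+448)%997=152 -> [823, 152]
  L3: h(823,152)=(823*31+152)%997=740 -> [740]
  root = 740 == target 740  ** MATCH **
Candidate C: set leaf[1] = 51 -> leaves = [43, 51, 74, 30, 84, 88, 97]
  L0: [43, 51, 74, 30, 84, 88, 97]
  L1: h(43,51)=(43*31+51)%997=387 h(74,30)=(74*31+30)%997=330 h(84,88)=(84*31+88)%997=698 h(97,97)=(97*31+97)%997=113 -> [387, 330, 698, 113]
  L2: h(387,330)=(387*31+330)%997=363 h(698,113)=(698*31+113)%997=814 -> [363, 814]
  L3: h(363,814)=(363*31+814)%997=103 -> [103]
  root = 103 != target 740
Candidate B produces the target root.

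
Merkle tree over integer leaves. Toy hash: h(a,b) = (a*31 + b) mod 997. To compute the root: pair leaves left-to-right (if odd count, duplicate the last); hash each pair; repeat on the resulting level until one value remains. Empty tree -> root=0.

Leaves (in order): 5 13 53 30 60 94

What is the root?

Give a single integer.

Answer: 667

Derivation:
L0: [5, 13, 53, 30, 60, 94]
L1: h(5,13)=(5*31+13)%997=168 h(53,30)=(53*31+30)%997=676 h(60,94)=(60*31+94)%997=957 -> [168, 676, 957]
L2: h(168,676)=(168*31+676)%997=899 h(957,957)=(957*31+957)%997=714 -> [899, 714]
L3: h(899,714)=(899*31+714)%997=667 -> [667]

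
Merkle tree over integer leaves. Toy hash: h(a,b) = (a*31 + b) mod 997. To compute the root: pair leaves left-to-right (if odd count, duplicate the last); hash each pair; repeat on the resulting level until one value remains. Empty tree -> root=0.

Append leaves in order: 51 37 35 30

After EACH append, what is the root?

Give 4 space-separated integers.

After append 51 (leaves=[51]):
  L0: [51]
  root=51
After append 37 (leaves=[51, 37]):
  L0: [51, 37]
  L1: h(51,37)=(51*31+37)%997=621 -> [621]
  root=621
After append 35 (leaves=[51, 37, 35]):
  L0: [51, 37, 35]
  L1: h(51,37)=(51*31+37)%997=621 h(35,35)=(35*31+35)%997=123 -> [621, 123]
  L2: h(621,123)=(621*31+123)%997=431 -> [431]
  root=431
After append 30 (leaves=[51, 37, 35, 30]):
  L0: [51, 37, 35, 30]
  L1: h(51,37)=(51*31+37)%997=621 h(35,30)=(35*31+30)%997=118 -> [621, 118]
  L2: h(621,118)=(621*31+118)%997=426 -> [426]
  root=426

Answer: 51 621 431 426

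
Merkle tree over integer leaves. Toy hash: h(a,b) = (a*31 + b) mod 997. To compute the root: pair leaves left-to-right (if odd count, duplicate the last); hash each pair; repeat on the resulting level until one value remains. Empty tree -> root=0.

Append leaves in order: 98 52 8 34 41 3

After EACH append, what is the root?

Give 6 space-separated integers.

Answer: 98 99 334 360 303 84

Derivation:
After append 98 (leaves=[98]):
  L0: [98]
  root=98
After append 52 (leaves=[98, 52]):
  L0: [98, 52]
  L1: h(98,52)=(98*31+52)%997=99 -> [99]
  root=99
After append 8 (leaves=[98, 52, 8]):
  L0: [98, 52, 8]
  L1: h(98,52)=(98*31+52)%997=99 h(8,8)=(8*31+8)%997=256 -> [99, 256]
  L2: h(99,256)=(99*31+256)%997=334 -> [334]
  root=334
After append 34 (leaves=[98, 52, 8, 34]):
  L0: [98, 52, 8, 34]
  L1: h(98,52)=(98*31+52)%997=99 h(8,34)=(8*31+34)%997=282 -> [99, 282]
  L2: h(99,282)=(99*31+282)%997=360 -> [360]
  root=360
After append 41 (leaves=[98, 52, 8, 34, 41]):
  L0: [98, 52, 8, 34, 41]
  L1: h(98,52)=(98*31+52)%997=99 h(8,34)=(8*31+34)%997=282 h(41,41)=(41*31+41)%997=315 -> [99, 282, 315]
  L2: h(99,282)=(99*31+282)%997=360 h(315,315)=(315*31+315)%997=110 -> [360, 110]
  L3: h(360,110)=(360*31+110)%997=303 -> [303]
  root=303
After append 3 (leaves=[98, 52, 8, 34, 41, 3]):
  L0: [98, 52, 8, 34, 41, 3]
  L1: h(98,52)=(98*31+52)%997=99 h(8,34)=(8*31+34)%997=282 h(41,3)=(41*31+3)%997=277 -> [99, 282, 277]
  L2: h(99,282)=(99*31+282)%997=360 h(277,277)=(277*31+277)%997=888 -> [360, 888]
  L3: h(360,888)=(360*31+888)%997=84 -> [84]
  root=84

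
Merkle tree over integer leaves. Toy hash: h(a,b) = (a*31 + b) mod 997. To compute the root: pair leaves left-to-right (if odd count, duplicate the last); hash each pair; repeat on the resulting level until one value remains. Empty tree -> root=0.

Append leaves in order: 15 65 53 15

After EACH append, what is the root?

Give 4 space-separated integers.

Answer: 15 530 180 142

Derivation:
After append 15 (leaves=[15]):
  L0: [15]
  root=15
After append 65 (leaves=[15, 65]):
  L0: [15, 65]
  L1: h(15,65)=(15*31+65)%997=530 -> [530]
  root=530
After append 53 (leaves=[15, 65, 53]):
  L0: [15, 65, 53]
  L1: h(15,65)=(15*31+65)%997=530 h(53,53)=(53*31+53)%997=699 -> [530, 699]
  L2: h(530,699)=(530*31+699)%997=180 -> [180]
  root=180
After append 15 (leaves=[15, 65, 53, 15]):
  L0: [15, 65, 53, 15]
  L1: h(15,65)=(15*31+65)%997=530 h(53,15)=(53*31+15)%997=661 -> [530, 661]
  L2: h(530,661)=(530*31+661)%997=142 -> [142]
  root=142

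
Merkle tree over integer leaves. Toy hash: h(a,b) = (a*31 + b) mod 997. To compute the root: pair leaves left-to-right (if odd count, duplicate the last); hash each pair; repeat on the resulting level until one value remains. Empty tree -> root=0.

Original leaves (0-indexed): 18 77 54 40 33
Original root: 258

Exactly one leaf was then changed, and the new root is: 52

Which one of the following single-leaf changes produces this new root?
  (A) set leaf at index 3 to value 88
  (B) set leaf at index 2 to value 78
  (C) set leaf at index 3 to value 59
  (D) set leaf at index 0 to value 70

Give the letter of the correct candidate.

Original leaves: [18, 77, 54, 40, 33]
Target new root: 52
Try each candidate change and compute the resulting root:
Candidate A: set leaf[3] = 88 -> leaves = [18, 77, 54, 88, 33]
  L0: [18, 77, 54, 88, 33]
  L1: h(18,77)=(18*31+77)%997=635 h(54,88)=(54*31+88)%997=765 h(33,33)=(33*31+33)%997=59 -> [635, 765, 59]
  L2: h(635,765)=(635*31+765)%997=510 h(59,59)=(59*31+59)%997=891 -> [510, 891]
  L3: h(510,891)=(510*31+891)%997=749 -> [749]
  root = 749 != target 52
Candidate B: set leaf[2] = 78 -> leaves = [18, 77, 78, 40, 33]
  L0: [18, 77, 78, 40, 33]
  L1: h(18,77)=(18*31+77)%997=635 h(78,40)=(78*31+40)%997=464 h(33,33)=(33*31+33)%997=59 -> [635, 464, 59]
  L2: h(635,464)=(635*31+464)%997=209 h(59,59)=(59*31+59)%997=891 -> [209, 891]
  L3: h(209,891)=(209*31+891)%997=391 -> [391]
  root = 391 != target 52
Candidate C: set leaf[3] = 59 -> leaves = [18, 77, 54, 59, 33]
  L0: [18, 77, 54, 59, 33]
  L1: h(18,77)=(18*31+77)%997=635 h(54,59)=(54*31+59)%997=736 h(33,33)=(33*31+33)%997=59 -> [635, 736, 59]
  L2: h(635,736)=(635*31+736)%997=481 h(59,59)=(59*31+59)%997=891 -> [481, 891]
  L3: h(481,891)=(481*31+891)%997=847 -> [847]
  root = 847 != target 52
Candidate D: set leaf[0] = 70 -> leaves = [70, 77, 54, 40, 33]
  L0: [70, 77, 54, 40, 33]
  L1: h(70,77)=(70*31+77)%997=253 h(54,40)=(54*31+40)%997=717 h(33,33)=(33*31+33)%997=59 -> [253, 717, 59]
  L2: h(253,717)=(253*31+717)%997=584 h(59,59)=(59*31+59)%997=891 -> [584, 891]
  L3: h(584,891)=(584*31+891)%997=52 -> [52]
  root = 52 == target 52  ** MATCH **
Candidate D produces the target root.

Answer: D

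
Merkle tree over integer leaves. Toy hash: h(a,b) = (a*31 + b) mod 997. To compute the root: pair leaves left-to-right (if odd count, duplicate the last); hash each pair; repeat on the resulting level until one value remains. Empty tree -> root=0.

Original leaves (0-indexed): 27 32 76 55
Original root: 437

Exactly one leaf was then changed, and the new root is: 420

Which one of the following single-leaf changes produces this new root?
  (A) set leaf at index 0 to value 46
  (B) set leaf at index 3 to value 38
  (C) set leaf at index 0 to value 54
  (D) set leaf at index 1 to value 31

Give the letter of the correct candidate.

Original leaves: [27, 32, 76, 55]
Target new root: 420
Try each candidate change and compute the resulting root:
Candidate A: set leaf[0] = 46 -> leaves = [46, 32, 76, 55]
  L0: [46, 32, 76, 55]
  L1: h(46,32)=(46*31+32)%997=461 h(76,55)=(76*31+55)%997=417 -> [461, 417]
  L2: h(461,417)=(461*31+417)%997=750 -> [750]
  root = 750 != target 420
Candidate B: set leaf[3] = 38 -> leaves = [27, 32, 76, 38]
  L0: [27, 32, 76, 38]
  L1: h(27,32)=(27*31+32)%997=869 h(76,38)=(76*31+38)%997=400 -> [869, 400]
  L2: h(869,400)=(869*31+400)%997=420 -> [420]
  root = 420 == target 420  ** MATCH **
Candidate C: set leaf[0] = 54 -> leaves = [54, 32, 76, 55]
  L0: [54, 32, 76, 55]
  L1: h(54,32)=(54*31+32)%997=709 h(76,55)=(76*31+55)%997=417 -> [709, 417]
  L2: h(709,417)=(709*31+417)%997=462 -> [462]
  root = 462 != target 420
Candidate D: set leaf[1] = 31 -> leaves = [27, 31, 76, 55]
  L0: [27, 31, 76, 55]
  L1: h(27,31)=(27*31+31)%997=868 h(76,55)=(76*31+55)%997=417 -> [868, 417]
  L2: h(868,417)=(868*31+417)%997=406 -> [406]
  root = 406 != target 420
Candidate B produces the target root.

Answer: B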